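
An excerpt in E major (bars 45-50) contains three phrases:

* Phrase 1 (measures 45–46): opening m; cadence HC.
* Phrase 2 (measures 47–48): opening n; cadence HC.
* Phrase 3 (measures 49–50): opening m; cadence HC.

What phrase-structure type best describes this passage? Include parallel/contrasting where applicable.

phrase group

The final phrase closes with a half cadence, which is not stronger than the preceding half cadence; the 3 phrases lack an overall antecedent–consequent design and so form a phrase group.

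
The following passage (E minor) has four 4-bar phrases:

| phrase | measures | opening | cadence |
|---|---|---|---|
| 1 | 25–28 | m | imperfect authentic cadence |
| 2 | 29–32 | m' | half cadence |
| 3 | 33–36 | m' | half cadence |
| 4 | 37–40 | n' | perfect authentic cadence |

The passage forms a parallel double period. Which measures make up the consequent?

In a double period the four phrases pair into a large antecedent (phrases 1–2, ending half cadence) and a large consequent (phrases 3–4, ending perfect authentic cadence). The consequent spans bars 33–40.

measures 33–40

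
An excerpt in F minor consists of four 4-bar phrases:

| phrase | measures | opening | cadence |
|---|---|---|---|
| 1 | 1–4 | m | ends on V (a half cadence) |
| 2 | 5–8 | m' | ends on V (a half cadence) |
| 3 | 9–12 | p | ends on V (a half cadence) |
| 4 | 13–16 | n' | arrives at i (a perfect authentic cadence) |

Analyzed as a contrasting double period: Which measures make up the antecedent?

In a double period the four phrases pair into a large antecedent (phrases 1–2, ending half cadence) and a large consequent (phrases 3–4, ending perfect authentic cadence). The antecedent spans mm. 1-8.

measures 1–8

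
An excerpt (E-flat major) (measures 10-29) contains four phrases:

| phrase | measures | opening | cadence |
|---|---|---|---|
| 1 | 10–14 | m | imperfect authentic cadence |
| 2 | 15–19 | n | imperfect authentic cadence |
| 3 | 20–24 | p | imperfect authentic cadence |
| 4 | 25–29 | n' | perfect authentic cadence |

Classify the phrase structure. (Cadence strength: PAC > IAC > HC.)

Four phrases in two halves: the first half (bars 10–19) ends with an imperfect authentic cadence, the second (bars 20–29) with a perfect authentic cadence — a large antecedent–consequent pair, i.e. a double period.
Phrase 3 begins with different material from phrase 1, making it contrasting.

contrasting double period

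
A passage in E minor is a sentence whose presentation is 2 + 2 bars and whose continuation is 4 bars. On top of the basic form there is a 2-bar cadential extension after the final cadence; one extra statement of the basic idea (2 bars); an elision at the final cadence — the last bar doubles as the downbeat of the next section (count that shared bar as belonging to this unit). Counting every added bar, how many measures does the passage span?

Basic sentence: 2 + 2 + 4 = 8 bars.
8 (basic form) + 2 (cadential extension) + 2 (extra statement) = 12.
The elision shares a bar with the next section but does not change this unit's count.

12 measures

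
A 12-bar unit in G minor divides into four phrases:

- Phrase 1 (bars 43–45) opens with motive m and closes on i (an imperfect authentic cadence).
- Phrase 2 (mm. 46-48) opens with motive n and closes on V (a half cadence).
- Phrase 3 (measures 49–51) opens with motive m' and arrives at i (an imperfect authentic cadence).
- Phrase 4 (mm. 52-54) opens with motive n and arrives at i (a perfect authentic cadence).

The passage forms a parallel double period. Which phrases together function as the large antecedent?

In a double period the first pair of phrases (ending half cadence) is the large antecedent and the second pair (ending perfect authentic cadence) is the large consequent; the antecedent is phrases 1 and 2.

phrases 1 and 2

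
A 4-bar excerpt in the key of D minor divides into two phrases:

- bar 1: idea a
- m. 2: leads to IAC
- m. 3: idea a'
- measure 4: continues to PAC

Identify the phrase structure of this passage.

Phrase 1 ends with an imperfect authentic cadence (weaker) and phrase 2 with a perfect authentic cadence (stronger): antecedent + consequent = a period.
The two phrases open with the same material (a / a'), so the period is parallel.

parallel period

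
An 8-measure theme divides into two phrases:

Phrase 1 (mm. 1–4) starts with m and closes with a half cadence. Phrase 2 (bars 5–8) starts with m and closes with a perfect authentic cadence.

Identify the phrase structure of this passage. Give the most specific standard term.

Phrase 1 ends with a half cadence (weaker) and phrase 2 with a perfect authentic cadence (stronger): antecedent + consequent = a period.
The two phrases open with the same material (m / m), so the period is parallel.

parallel period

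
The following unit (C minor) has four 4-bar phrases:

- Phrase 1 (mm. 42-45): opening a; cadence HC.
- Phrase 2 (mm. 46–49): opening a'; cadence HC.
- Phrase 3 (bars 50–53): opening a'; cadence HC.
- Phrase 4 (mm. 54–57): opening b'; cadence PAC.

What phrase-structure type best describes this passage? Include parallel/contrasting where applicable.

parallel double period

Four phrases in two halves: the first half (mm. 42–49) ends with a half cadence, the second (mm. 50–57) with a perfect authentic cadence — a large antecedent–consequent pair, i.e. a double period.
Phrase 3 begins with the same material as phrase 1, making it parallel.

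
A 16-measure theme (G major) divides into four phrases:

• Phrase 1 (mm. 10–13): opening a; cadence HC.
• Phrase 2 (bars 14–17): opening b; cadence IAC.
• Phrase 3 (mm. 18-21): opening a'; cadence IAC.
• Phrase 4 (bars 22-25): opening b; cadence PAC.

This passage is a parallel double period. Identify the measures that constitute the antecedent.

measures 10–17

In a double period the four phrases pair into a large antecedent (phrases 1–2, ending imperfect authentic cadence) and a large consequent (phrases 3–4, ending perfect authentic cadence). The antecedent spans measures 10–17.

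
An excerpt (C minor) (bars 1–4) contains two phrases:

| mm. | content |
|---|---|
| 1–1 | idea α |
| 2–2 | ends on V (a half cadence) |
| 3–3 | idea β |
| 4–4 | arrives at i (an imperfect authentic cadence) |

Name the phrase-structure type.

contrasting period

Phrase 1 ends with a half cadence (weaker) and phrase 2 with an imperfect authentic cadence (stronger): antecedent + consequent = a period.
The two phrases open with different material (α / β), so the period is contrasting.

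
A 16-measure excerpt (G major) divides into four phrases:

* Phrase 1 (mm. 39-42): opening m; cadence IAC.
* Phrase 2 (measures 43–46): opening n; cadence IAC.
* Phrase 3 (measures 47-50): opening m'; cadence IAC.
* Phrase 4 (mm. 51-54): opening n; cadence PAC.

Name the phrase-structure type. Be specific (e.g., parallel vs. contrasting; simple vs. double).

parallel double period

Four phrases in two halves: the first half (bars 39–46) ends with an imperfect authentic cadence, the second (measures 47-54) with a perfect authentic cadence — a large antecedent–consequent pair, i.e. a double period.
Phrase 3 begins with the same material as phrase 1, making it parallel.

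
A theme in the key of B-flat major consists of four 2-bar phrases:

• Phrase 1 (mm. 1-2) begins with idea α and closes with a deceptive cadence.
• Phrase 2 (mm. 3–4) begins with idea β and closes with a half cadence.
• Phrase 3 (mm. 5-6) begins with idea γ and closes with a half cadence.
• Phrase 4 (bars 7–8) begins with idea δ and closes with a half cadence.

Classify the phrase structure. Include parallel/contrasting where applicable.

Phrase 4 ends with a half cadence, no stronger than phrase 2's half cadence, so the four phrases do not form a double period; nor do phrases 3–4 duplicate 1–2, so it is not a repeated period. With no phrase reaching a conclusive cadence, the passage is a phrase group.

phrase group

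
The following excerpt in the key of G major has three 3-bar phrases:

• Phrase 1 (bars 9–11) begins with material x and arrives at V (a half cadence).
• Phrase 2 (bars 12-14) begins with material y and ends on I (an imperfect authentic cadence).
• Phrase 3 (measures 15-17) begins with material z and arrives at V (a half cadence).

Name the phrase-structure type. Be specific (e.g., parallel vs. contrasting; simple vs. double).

The final phrase closes with a half cadence, which is not stronger than the preceding imperfect authentic cadence; the 3 phrases lack an overall antecedent–consequent design and so form a phrase group.

phrase group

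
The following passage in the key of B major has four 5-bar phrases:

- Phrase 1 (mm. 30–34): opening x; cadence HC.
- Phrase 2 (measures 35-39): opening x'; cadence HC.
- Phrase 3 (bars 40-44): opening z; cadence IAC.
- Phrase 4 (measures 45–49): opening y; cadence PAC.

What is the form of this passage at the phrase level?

contrasting double period

Four phrases in two halves: the first half (measures 30-39) ends with a half cadence, the second (bars 40–49) with a perfect authentic cadence — a large antecedent–consequent pair, i.e. a double period.
Phrase 3 begins with different material from phrase 1, making it contrasting.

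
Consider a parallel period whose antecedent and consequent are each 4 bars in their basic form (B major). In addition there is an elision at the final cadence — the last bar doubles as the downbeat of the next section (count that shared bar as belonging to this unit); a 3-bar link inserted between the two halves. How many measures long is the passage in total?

11 measures

Basic parallel period: 4 + 4 = 8 bars.
8 (basic form) + 3 (link) = 11.
The elision shares a bar with the next section but does not change this unit's count.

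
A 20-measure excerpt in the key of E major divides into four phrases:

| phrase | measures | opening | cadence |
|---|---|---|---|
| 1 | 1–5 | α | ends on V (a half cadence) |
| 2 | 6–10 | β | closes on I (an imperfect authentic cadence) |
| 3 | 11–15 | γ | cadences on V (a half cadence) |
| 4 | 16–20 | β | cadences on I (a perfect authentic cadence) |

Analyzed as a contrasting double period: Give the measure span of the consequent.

In a double period the four phrases pair into a large antecedent (phrases 1–2, ending imperfect authentic cadence) and a large consequent (phrases 3–4, ending perfect authentic cadence). The consequent spans mm. 11–20.

measures 11–20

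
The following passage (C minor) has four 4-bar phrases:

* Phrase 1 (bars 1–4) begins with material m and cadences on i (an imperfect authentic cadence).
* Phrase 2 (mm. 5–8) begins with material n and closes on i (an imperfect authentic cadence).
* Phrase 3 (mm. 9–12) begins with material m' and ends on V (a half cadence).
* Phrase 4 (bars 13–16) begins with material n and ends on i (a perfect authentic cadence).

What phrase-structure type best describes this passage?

Four phrases in two halves: the first half (measures 1-8) ends with an imperfect authentic cadence, the second (measures 9–16) with a perfect authentic cadence — a large antecedent–consequent pair, i.e. a double period.
Phrase 3 begins with the same material as phrase 1, making it parallel.

parallel double period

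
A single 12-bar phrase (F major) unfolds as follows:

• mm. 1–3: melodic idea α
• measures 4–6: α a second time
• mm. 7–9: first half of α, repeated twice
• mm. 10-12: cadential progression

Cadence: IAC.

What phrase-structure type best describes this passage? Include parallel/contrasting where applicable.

sentence

Basic idea (measures 1–3) + its repetition (mm. 4–6) form the presentation; fragmentation and cadence (mm. 7-12) form the continuation — the 12-bar whole is a sentence.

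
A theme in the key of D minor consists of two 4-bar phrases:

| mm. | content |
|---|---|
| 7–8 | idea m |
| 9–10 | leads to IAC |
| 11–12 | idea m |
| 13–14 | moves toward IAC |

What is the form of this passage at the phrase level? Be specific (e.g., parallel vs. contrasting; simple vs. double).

Both phrases have the same opening (m) and the same cadence (imperfect authentic cadence): the second is a restatement, not a consequent, so this is a repeated phrase rather than a period.

repeated phrase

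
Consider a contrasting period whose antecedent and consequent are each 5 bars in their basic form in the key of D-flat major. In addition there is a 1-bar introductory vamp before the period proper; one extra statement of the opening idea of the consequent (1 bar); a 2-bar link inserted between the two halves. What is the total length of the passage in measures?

14 measures

Basic contrasting period: 5 + 5 = 10 bars.
10 (basic form) + 1 (introduction) + 1 (extra statement) + 2 (link) = 14.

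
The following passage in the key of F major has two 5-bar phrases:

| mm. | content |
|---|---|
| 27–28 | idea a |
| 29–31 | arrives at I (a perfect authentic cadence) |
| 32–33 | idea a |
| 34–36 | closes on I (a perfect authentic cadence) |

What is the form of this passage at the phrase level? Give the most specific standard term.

repeated phrase

Both phrases have the same opening (a) and the same cadence (perfect authentic cadence): the second is a restatement, not a consequent, so this is a repeated phrase rather than a period.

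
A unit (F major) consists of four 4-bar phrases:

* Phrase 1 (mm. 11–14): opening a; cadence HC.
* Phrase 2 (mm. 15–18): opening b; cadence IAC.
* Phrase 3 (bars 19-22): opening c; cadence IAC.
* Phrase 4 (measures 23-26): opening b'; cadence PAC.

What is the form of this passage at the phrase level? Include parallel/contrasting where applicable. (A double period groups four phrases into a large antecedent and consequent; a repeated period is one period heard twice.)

contrasting double period

Four phrases in two halves: the first half (bars 11-18) ends with an imperfect authentic cadence, the second (mm. 19–26) with a perfect authentic cadence — a large antecedent–consequent pair, i.e. a double period.
Phrase 3 begins with different material from phrase 1, making it contrasting.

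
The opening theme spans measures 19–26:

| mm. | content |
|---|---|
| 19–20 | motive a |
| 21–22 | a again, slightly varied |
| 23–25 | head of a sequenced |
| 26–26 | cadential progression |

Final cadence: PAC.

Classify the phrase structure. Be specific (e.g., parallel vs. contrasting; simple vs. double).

Basic idea (measures 19–20) + its repetition (mm. 21–22) form the presentation; fragmentation and cadence (bars 23-26) form the continuation — the 8-bar whole is a sentence.

sentence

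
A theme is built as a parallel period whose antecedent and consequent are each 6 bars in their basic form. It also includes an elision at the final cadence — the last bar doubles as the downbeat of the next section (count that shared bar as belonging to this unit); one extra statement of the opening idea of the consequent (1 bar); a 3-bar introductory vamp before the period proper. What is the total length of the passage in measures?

16 measures

Basic parallel period: 6 + 6 = 12 bars.
12 (basic form) + 1 (extra statement) + 3 (introduction) = 16.
The elision shares a bar with the next section but does not change this unit's count.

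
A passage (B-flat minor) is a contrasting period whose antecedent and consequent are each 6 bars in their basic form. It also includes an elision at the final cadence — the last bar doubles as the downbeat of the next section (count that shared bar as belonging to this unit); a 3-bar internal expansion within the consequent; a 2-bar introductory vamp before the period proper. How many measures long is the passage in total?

Basic contrasting period: 6 + 6 = 12 bars.
12 (basic form) + 3 (internal expansion) + 2 (introduction) = 17.
The elision shares a bar with the next section but does not change this unit's count.

17 measures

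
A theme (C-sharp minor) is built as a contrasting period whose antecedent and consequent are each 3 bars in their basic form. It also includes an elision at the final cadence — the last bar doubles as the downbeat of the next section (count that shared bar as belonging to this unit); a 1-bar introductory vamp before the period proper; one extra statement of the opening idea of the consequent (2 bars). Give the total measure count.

9 measures

Basic contrasting period: 3 + 3 = 6 bars.
6 (basic form) + 1 (introduction) + 2 (extra statement) = 9.
The elision shares a bar with the next section but does not change this unit's count.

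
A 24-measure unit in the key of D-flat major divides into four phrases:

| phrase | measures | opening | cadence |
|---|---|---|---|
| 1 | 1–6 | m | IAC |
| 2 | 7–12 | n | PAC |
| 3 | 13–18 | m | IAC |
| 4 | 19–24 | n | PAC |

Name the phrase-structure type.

The cadence pattern IAC–PAC–IAC–PAC is weak–strong twice, and phrases 3–4 restate phrases 1–2: a period heard twice, not a double period (which would end weakly at phrase 2).

repeated period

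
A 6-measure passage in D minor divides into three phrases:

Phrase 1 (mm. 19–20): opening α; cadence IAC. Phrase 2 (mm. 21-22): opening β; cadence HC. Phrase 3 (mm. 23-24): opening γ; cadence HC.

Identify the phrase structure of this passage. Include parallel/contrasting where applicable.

The final phrase closes with a half cadence, which is not stronger than the preceding half cadence; the 3 phrases lack an overall antecedent–consequent design and so form a phrase group.

phrase group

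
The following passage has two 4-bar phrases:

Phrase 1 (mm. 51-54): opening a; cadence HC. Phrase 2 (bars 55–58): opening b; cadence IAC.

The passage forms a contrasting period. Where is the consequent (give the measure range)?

The antecedent is the phrase ending with the weaker cadence (half cadence, phrase 1) and the consequent the one ending more conclusively (imperfect authentic cadence, phrase 2); the consequent is mm. 55-58.

measures 55–58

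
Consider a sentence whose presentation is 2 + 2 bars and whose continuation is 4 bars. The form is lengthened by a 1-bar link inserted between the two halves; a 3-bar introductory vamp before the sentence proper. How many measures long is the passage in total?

12 measures

Basic sentence: 2 + 2 + 4 = 8 bars.
8 (basic form) + 1 (link) + 3 (introduction) = 12.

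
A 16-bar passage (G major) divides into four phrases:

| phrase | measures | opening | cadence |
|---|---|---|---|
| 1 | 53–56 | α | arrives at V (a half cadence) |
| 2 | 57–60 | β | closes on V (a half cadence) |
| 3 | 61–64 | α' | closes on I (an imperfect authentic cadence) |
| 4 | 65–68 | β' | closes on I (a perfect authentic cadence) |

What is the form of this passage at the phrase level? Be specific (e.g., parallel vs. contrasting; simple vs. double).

parallel double period

Four phrases in two halves: the first half (measures 53–60) ends with a half cadence, the second (bars 61–68) with a perfect authentic cadence — a large antecedent–consequent pair, i.e. a double period.
Phrase 3 begins with the same material as phrase 1, making it parallel.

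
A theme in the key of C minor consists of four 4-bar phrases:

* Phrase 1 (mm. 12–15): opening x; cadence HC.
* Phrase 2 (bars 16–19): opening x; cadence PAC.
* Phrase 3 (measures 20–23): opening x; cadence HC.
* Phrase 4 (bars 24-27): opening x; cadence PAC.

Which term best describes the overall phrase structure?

The cadence pattern HC–PAC–HC–PAC is weak–strong twice, and phrases 3–4 restate phrases 1–2: a period heard twice, not a double period (which would end weakly at phrase 2).

repeated period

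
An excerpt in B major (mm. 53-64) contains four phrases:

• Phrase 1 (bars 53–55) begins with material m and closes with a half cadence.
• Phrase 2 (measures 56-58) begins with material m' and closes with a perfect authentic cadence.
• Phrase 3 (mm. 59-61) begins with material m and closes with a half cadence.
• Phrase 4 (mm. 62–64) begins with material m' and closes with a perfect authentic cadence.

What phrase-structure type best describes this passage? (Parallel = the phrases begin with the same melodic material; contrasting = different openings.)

The cadence pattern HC–PAC–HC–PAC is weak–strong twice, and phrases 3–4 restate phrases 1–2: a period heard twice, not a double period (which would end weakly at phrase 2).

repeated period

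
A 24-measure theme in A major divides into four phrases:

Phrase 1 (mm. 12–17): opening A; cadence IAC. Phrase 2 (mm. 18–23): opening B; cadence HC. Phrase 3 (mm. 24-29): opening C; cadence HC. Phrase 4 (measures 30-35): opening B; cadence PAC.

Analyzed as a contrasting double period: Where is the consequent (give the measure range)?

measures 24–35

In a double period the four phrases pair into a large antecedent (phrases 1–2, ending half cadence) and a large consequent (phrases 3–4, ending perfect authentic cadence). The consequent spans mm. 24-35.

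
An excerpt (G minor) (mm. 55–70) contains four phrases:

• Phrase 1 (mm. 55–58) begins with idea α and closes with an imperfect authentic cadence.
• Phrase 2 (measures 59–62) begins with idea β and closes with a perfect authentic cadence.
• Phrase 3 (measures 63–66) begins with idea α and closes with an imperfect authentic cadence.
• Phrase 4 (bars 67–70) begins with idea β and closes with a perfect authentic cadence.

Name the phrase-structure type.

The cadence pattern IAC–PAC–IAC–PAC is weak–strong twice, and phrases 3–4 restate phrases 1–2: a period heard twice, not a double period (which would end weakly at phrase 2).

repeated period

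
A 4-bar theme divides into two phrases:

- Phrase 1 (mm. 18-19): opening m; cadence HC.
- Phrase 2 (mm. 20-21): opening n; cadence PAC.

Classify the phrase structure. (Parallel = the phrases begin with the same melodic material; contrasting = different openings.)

Phrase 1 ends with a half cadence (weaker) and phrase 2 with a perfect authentic cadence (stronger): antecedent + consequent = a period.
The two phrases open with different material (m / n), so the period is contrasting.

contrasting period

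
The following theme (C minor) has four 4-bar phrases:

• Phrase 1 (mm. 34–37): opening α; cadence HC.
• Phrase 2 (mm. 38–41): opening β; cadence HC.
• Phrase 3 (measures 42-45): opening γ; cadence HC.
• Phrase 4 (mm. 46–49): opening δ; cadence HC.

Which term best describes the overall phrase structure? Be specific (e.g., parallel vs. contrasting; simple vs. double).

Phrase 4 ends with a half cadence, no stronger than phrase 2's half cadence, so the four phrases do not form a double period; nor do phrases 3–4 duplicate 1–2, so it is not a repeated period. With no phrase reaching a conclusive cadence, the passage is a phrase group.

phrase group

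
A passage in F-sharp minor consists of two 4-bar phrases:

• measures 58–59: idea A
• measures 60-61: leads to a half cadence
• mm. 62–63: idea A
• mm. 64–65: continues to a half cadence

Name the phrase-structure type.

repeated phrase

Both phrases have the same opening (A) and the same cadence (half cadence): the second is a restatement, not a consequent, so this is a repeated phrase rather than a period.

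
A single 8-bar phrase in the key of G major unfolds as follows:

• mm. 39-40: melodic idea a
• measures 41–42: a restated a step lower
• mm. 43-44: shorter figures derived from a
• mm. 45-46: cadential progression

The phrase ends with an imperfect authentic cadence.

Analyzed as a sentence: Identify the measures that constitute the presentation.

The presentation of a sentence is the basic idea (measures 39–40) plus its repetition (mm. 41–42); the presentation is therefore mm. 39–42.

measures 39–42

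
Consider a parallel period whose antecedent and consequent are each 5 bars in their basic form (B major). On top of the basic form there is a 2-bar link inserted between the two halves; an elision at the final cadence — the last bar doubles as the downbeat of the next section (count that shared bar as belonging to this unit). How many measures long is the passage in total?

Basic parallel period: 5 + 5 = 10 bars.
10 (basic form) + 2 (link) = 12.
The elision shares a bar with the next section but does not change this unit's count.

12 measures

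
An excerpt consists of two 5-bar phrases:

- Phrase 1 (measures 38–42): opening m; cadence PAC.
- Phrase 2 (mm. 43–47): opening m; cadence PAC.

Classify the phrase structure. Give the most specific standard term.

Both phrases have the same opening (m) and the same cadence (perfect authentic cadence): the second is a restatement, not a consequent, so this is a repeated phrase rather than a period.

repeated phrase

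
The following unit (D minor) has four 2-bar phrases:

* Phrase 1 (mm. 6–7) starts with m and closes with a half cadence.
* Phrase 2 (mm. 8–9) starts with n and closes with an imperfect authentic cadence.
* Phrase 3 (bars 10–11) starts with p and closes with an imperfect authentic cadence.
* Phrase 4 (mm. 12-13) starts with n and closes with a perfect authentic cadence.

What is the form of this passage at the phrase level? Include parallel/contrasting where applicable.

contrasting double period

Four phrases in two halves: the first half (mm. 6-9) ends with an imperfect authentic cadence, the second (mm. 10-13) with a perfect authentic cadence — a large antecedent–consequent pair, i.e. a double period.
Phrase 3 begins with different material from phrase 1, making it contrasting.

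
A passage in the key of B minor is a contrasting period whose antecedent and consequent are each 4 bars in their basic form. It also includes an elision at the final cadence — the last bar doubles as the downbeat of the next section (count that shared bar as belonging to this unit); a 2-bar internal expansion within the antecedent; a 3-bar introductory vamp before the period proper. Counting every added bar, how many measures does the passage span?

Basic contrasting period: 4 + 4 = 8 bars.
8 (basic form) + 2 (internal expansion) + 3 (introduction) = 13.
The elision shares a bar with the next section but does not change this unit's count.

13 measures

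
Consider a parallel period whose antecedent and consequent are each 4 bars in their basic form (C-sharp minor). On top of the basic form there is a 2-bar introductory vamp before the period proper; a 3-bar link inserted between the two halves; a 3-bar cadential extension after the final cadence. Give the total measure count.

16 measures

Basic parallel period: 4 + 4 = 8 bars.
8 (basic form) + 2 (introduction) + 3 (link) + 3 (cadential extension) = 16.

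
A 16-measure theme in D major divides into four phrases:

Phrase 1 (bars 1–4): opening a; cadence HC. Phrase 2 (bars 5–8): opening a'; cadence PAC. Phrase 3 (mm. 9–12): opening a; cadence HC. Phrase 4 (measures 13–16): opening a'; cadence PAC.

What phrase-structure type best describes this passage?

The cadence pattern HC–PAC–HC–PAC is weak–strong twice, and phrases 3–4 restate phrases 1–2: a period heard twice, not a double period (which would end weakly at phrase 2).

repeated period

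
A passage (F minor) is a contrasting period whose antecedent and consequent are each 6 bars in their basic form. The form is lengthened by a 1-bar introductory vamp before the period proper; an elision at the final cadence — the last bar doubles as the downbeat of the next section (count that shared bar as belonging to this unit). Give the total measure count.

Basic contrasting period: 6 + 6 = 12 bars.
12 (basic form) + 1 (introduction) = 13.
The elision shares a bar with the next section but does not change this unit's count.

13 measures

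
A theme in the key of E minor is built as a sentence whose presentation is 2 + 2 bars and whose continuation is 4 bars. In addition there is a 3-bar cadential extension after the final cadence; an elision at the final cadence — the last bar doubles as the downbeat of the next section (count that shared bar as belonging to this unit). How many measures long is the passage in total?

11 measures

Basic sentence: 2 + 2 + 4 = 8 bars.
8 (basic form) + 3 (cadential extension) = 11.
The elision shares a bar with the next section but does not change this unit's count.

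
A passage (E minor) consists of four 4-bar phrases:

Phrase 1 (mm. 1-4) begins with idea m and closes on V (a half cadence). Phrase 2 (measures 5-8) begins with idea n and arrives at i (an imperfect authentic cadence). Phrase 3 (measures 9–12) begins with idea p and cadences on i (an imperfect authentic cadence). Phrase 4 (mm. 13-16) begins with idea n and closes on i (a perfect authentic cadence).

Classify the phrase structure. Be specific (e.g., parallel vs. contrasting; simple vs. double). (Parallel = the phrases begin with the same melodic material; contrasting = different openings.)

Four phrases in two halves: the first half (bars 1–8) ends with an imperfect authentic cadence, the second (measures 9-16) with a perfect authentic cadence — a large antecedent–consequent pair, i.e. a double period.
Phrase 3 begins with different material from phrase 1, making it contrasting.

contrasting double period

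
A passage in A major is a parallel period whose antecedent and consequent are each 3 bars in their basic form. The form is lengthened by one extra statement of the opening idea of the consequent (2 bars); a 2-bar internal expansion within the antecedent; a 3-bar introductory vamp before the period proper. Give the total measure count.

Basic parallel period: 3 + 3 = 6 bars.
6 (basic form) + 2 (extra statement) + 2 (internal expansion) + 3 (introduction) = 13.

13 measures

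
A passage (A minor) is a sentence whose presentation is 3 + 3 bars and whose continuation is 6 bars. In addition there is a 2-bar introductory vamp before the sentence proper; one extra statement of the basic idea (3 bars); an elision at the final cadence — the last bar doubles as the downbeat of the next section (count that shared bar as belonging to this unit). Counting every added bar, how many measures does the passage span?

17 measures

Basic sentence: 3 + 3 + 6 = 12 bars.
12 (basic form) + 2 (introduction) + 3 (extra statement) = 17.
The elision shares a bar with the next section but does not change this unit's count.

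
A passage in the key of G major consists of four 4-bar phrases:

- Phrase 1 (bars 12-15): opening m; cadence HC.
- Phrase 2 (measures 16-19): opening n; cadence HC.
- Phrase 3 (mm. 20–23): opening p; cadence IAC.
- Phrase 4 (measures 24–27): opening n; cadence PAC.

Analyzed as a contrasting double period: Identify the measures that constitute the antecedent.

In a double period the four phrases pair into a large antecedent (phrases 1–2, ending half cadence) and a large consequent (phrases 3–4, ending perfect authentic cadence). The antecedent spans bars 12–19.

measures 12–19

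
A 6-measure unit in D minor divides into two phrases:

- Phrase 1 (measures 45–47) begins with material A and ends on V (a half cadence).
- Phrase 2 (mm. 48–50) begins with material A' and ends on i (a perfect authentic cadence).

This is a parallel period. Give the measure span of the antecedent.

The phrase ending with the weaker cadence (half cadence) is the antecedent; the one ending more conclusively (perfect authentic cadence) is the consequent. The antecedent is measures 45–47.

measures 45–47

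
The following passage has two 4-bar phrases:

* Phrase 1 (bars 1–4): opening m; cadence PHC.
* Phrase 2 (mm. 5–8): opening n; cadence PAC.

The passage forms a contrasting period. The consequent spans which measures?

measures 5–8

The antecedent is the phrase ending with the weaker cadence (Phrygian half cadence, phrase 1) and the consequent the one ending more conclusively (perfect authentic cadence, phrase 2); the consequent is measures 5–8.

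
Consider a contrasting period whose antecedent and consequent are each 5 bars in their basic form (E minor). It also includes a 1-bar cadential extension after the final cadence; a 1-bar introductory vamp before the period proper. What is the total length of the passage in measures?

Basic contrasting period: 5 + 5 = 10 bars.
10 (basic form) + 1 (cadential extension) + 1 (introduction) = 12.

12 measures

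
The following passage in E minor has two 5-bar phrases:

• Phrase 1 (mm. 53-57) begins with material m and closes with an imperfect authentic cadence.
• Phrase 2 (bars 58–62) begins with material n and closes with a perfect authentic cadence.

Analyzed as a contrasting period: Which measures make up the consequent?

The antecedent is the phrase ending with the weaker cadence (imperfect authentic cadence, phrase 1) and the consequent the one ending more conclusively (perfect authentic cadence, phrase 2); the consequent is measures 58-62.

measures 58–62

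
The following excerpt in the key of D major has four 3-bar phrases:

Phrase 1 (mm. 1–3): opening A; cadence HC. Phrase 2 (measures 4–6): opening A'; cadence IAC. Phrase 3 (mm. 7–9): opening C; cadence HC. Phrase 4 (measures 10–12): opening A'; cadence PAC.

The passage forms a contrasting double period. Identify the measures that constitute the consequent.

In a double period the four phrases pair into a large antecedent (phrases 1–2, ending imperfect authentic cadence) and a large consequent (phrases 3–4, ending perfect authentic cadence). The consequent spans bars 7–12.

measures 7–12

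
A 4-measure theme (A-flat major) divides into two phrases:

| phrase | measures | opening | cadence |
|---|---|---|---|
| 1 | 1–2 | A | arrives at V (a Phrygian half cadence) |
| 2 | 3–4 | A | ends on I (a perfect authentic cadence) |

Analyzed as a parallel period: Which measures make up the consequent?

The antecedent is the phrase ending with the weaker cadence (Phrygian half cadence, phrase 1) and the consequent the one ending more conclusively (perfect authentic cadence, phrase 2); the consequent is mm. 3-4.

measures 3–4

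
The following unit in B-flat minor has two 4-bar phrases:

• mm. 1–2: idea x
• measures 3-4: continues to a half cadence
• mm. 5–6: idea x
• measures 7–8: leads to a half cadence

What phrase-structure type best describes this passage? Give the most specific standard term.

Both phrases have the same opening (x) and the same cadence (half cadence): the second is a restatement, not a consequent, so this is a repeated phrase rather than a period.

repeated phrase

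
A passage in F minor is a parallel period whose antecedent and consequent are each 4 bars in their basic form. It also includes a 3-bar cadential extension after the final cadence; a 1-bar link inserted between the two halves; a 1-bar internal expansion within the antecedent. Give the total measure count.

13 measures

Basic parallel period: 4 + 4 = 8 bars.
8 (basic form) + 3 (cadential extension) + 1 (link) + 1 (internal expansion) = 13.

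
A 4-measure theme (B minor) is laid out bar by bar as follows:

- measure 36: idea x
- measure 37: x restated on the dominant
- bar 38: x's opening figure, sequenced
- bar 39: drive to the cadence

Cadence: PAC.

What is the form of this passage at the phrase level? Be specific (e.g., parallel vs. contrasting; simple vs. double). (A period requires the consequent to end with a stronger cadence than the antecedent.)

Basic idea (m. 36) + its repetition (bar 37) form the presentation; fragmentation and cadence (bars 38-39) form the continuation — the 4-bar whole is a sentence.

sentence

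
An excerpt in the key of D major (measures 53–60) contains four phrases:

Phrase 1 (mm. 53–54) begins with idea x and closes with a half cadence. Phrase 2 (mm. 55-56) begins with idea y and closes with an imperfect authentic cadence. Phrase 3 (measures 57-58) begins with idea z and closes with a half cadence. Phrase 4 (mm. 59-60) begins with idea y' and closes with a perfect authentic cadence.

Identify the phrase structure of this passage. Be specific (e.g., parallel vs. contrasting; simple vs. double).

Four phrases in two halves: the first half (mm. 53-56) ends with an imperfect authentic cadence, the second (bars 57–60) with a perfect authentic cadence — a large antecedent–consequent pair, i.e. a double period.
Phrase 3 begins with different material from phrase 1, making it contrasting.

contrasting double period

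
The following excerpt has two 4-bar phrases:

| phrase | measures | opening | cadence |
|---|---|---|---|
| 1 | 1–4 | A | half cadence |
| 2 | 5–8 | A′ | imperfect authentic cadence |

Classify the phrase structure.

parallel period

Phrase 1 ends with a half cadence (weaker) and phrase 2 with an imperfect authentic cadence (stronger): antecedent + consequent = a period.
The two phrases open with the same material (A / A′), so the period is parallel.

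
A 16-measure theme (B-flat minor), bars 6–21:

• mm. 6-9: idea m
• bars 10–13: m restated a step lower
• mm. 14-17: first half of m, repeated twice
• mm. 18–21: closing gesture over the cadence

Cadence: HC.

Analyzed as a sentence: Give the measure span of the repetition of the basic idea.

The presentation of a sentence is the basic idea (mm. 6–9) plus its repetition (bars 10-13); the repetition of the basic idea is therefore measures 10–13.

measures 10–13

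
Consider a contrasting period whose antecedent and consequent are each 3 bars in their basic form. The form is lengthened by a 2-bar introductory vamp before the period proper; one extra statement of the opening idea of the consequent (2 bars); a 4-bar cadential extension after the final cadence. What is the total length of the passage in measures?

14 measures

Basic contrasting period: 3 + 3 = 6 bars.
6 (basic form) + 2 (introduction) + 2 (extra statement) + 4 (cadential extension) = 14.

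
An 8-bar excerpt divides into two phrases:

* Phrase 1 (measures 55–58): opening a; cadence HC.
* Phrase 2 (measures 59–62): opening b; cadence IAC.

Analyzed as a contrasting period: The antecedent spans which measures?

The antecedent is the phrase ending with the weaker cadence (half cadence, phrase 1) and the consequent the one ending more conclusively (imperfect authentic cadence, phrase 2); the antecedent is mm. 55–58.

measures 55–58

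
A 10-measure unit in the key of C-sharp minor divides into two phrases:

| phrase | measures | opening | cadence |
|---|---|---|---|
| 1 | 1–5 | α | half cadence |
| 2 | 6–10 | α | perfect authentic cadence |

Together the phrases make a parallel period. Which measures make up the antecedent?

The phrase ending with the weaker cadence (half cadence) is the antecedent; the one ending more conclusively (perfect authentic cadence) is the consequent. The antecedent is measures 1–5.

measures 1–5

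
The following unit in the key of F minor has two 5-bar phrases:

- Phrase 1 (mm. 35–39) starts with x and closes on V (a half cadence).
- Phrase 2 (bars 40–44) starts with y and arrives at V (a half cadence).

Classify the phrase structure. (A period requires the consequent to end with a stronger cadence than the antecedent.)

The second phrase closes with a half cadence, which is not stronger than the first phrase's half cadence; without a weak→strong cadential pair there is no antecedent–consequent relationship, so this is a phrase group rather than a period.

phrase group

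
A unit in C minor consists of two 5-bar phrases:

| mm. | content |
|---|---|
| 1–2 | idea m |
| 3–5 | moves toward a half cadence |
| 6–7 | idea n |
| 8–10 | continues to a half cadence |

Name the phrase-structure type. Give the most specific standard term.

The second phrase closes with a half cadence, which is not stronger than the first phrase's half cadence; without a weak→strong cadential pair there is no antecedent–consequent relationship, so this is a phrase group rather than a period.

phrase group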